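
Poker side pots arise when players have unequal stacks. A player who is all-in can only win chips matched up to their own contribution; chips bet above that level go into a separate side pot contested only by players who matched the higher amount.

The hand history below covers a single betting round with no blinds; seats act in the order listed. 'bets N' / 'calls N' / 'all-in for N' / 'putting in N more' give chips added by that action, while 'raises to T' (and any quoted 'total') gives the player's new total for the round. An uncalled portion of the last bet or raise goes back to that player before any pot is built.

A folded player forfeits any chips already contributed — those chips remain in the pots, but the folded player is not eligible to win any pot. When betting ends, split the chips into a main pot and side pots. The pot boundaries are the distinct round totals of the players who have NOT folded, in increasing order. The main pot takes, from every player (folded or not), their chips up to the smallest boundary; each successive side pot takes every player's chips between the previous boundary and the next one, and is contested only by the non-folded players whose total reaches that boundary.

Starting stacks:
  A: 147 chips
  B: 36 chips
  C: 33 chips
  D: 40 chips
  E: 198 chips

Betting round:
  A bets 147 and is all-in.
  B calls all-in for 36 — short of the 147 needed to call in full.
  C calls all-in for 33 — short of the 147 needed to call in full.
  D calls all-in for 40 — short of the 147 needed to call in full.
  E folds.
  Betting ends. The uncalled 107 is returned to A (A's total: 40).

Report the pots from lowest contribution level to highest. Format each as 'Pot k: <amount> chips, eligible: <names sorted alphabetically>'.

Contributions (after 107 returned to A): A=40, B=36, C=33, D=40
Folded: E
Pot levels (distinct totals of non-folded players): 33, 36, 40
Layer 1-33: 33 each from A, B, C, D = 33*4 = 132 chips; eligible A, B, C, D
Layer 34-36: 3 each from A, B, D = 3*3 = 9 chips; eligible A, B, D
Layer 37-40: 4 each from A, D = 4*2 = 8 chips; eligible A, D

Pot 1: 132 chips, eligible: A, B, C, D
Pot 2: 9 chips, eligible: A, B, D
Pot 3: 8 chips, eligible: A, D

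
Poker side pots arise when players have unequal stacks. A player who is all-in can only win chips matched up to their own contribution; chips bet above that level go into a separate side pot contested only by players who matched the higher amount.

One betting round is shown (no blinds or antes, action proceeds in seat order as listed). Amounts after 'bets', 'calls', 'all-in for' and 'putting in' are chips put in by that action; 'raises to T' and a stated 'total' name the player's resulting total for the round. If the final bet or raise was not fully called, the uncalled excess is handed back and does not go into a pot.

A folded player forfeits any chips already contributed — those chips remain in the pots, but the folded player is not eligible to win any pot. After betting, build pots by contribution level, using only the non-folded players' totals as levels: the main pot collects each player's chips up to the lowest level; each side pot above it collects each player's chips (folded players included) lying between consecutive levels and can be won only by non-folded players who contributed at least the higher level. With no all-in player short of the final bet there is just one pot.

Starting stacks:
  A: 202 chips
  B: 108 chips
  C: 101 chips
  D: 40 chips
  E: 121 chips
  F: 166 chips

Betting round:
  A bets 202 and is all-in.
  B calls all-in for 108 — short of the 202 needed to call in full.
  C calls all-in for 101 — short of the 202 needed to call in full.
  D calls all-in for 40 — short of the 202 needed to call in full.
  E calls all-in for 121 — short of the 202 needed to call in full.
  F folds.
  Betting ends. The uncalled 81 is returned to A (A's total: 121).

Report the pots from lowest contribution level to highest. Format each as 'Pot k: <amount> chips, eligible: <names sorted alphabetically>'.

Pot 1: 200 chips, eligible: A, B, C, D, E
Pot 2: 244 chips, eligible: A, B, C, E
Pot 3: 21 chips, eligible: A, B, E
Pot 4: 26 chips, eligible: A, E

Derivation:
Contributions (after 81 returned to A): A=121, B=108, C=101, D=40, E=121
Folded: F
Pot levels (distinct totals of non-folded players): 40, 101, 108, 121
Layer 1-40: 40 each from A, B, C, D, E = 40*5 = 200 chips; eligible A, B, C, D, E
Layer 41-101: 61 each from A, B, C, E = 61*4 = 244 chips; eligible A, B, C, E
Layer 102-108: 7 each from A, B, E = 7*3 = 21 chips; eligible A, B, E
Layer 109-121: 13 each from A, E = 13*2 = 26 chips; eligible A, E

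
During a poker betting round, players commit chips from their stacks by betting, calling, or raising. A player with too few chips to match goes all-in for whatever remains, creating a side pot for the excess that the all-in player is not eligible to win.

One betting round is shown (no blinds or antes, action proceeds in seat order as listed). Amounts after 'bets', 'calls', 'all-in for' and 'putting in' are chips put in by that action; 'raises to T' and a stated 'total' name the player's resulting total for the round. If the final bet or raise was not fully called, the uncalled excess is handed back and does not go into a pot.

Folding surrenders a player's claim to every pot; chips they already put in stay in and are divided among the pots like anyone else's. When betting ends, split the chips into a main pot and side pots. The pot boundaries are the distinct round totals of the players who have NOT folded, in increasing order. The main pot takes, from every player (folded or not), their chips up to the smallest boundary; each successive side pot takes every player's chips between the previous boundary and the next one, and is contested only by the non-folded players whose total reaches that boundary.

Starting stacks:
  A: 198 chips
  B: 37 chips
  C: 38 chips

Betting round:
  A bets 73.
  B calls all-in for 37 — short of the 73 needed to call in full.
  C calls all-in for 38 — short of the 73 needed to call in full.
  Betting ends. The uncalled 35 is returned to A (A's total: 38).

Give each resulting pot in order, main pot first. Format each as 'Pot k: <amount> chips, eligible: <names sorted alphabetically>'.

Contributions (after 35 returned to A): A=38, B=37, C=38
Pot levels (distinct totals of non-folded players): 37, 38
Layer 1-37: 37 each from A, B, C = 37*3 = 111 chips; eligible A, B, C
Layer 38-38: 1 each from A, C = 1*2 = 2 chips; eligible A, C

Pot 1: 111 chips, eligible: A, B, C
Pot 2: 2 chips, eligible: A, C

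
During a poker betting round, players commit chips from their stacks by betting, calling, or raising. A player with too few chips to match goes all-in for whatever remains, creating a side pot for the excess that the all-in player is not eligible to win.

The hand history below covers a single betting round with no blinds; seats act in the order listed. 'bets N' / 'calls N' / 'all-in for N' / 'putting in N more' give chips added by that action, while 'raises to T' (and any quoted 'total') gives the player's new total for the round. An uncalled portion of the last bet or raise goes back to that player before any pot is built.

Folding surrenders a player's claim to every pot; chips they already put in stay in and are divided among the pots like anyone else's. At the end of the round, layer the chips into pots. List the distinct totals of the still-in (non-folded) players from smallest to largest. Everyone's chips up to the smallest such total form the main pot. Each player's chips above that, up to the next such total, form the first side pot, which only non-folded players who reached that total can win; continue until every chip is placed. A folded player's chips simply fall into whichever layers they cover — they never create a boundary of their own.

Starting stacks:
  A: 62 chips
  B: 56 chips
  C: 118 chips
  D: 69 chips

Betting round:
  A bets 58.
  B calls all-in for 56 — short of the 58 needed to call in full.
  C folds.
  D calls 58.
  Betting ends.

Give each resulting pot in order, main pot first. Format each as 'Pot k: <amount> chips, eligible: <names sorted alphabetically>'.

Pot 1: 168 chips, eligible: A, B, D
Pot 2: 4 chips, eligible: A, D

Derivation:
Contributions: A=58, B=56, D=58
Folded: C
Pot levels (distinct totals of non-folded players): 56, 58
Layer 1-56: 56 each from A, B, D = 56*3 = 168 chips; eligible A, B, D
Layer 57-58: 2 each from A, D = 2*2 = 4 chips; eligible A, D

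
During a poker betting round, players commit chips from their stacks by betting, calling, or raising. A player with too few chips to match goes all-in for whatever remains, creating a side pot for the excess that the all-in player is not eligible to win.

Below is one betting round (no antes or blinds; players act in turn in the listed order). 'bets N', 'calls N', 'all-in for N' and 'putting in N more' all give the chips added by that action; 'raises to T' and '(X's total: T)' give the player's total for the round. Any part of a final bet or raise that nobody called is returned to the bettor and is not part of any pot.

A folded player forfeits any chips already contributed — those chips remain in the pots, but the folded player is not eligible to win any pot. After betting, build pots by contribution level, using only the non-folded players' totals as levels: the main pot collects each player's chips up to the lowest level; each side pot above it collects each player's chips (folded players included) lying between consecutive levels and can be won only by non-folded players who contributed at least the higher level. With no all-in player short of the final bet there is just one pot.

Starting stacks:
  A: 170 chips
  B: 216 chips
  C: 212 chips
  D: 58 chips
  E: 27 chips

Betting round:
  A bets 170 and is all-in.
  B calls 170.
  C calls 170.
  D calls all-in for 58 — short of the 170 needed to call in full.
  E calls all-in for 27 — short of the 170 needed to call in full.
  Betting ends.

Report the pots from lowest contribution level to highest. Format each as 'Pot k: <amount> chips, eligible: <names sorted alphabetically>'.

Contributions: A=170, B=170, C=170, D=58, E=27
Pot levels (distinct totals of non-folded players): 27, 58, 170
Layer 1-27: 27 each from A, B, C, D, E = 27*5 = 135 chips; eligible A, B, C, D, E
Layer 28-58: 31 each from A, B, C, D = 31*4 = 124 chips; eligible A, B, C, D
Layer 59-170: 112 each from A, B, C = 112*3 = 336 chips; eligible A, B, C

Pot 1: 135 chips, eligible: A, B, C, D, E
Pot 2: 124 chips, eligible: A, B, C, D
Pot 3: 336 chips, eligible: A, B, C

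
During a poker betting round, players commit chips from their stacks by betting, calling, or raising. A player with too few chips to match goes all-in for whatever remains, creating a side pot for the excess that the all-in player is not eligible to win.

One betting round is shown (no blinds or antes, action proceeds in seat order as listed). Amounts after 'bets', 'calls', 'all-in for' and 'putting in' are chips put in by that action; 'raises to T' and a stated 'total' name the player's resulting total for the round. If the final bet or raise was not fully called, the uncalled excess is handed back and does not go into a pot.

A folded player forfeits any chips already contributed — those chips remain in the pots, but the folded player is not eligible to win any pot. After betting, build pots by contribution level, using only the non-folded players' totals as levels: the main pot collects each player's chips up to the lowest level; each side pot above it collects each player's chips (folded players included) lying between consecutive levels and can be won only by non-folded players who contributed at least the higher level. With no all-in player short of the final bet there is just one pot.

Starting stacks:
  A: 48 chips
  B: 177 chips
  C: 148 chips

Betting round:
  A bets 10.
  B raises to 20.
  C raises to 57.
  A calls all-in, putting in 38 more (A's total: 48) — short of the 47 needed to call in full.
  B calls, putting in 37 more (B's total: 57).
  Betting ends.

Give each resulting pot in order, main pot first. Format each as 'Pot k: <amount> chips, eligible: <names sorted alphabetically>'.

Pot 1: 144 chips, eligible: A, B, C
Pot 2: 18 chips, eligible: B, C

Derivation:
Contributions: A=48, B=57, C=57
Pot levels (distinct totals of non-folded players): 48, 57
Layer 1-48: 48 each from A, B, C = 48*3 = 144 chips; eligible A, B, C
Layer 49-57: 9 each from B, C = 9*2 = 18 chips; eligible B, C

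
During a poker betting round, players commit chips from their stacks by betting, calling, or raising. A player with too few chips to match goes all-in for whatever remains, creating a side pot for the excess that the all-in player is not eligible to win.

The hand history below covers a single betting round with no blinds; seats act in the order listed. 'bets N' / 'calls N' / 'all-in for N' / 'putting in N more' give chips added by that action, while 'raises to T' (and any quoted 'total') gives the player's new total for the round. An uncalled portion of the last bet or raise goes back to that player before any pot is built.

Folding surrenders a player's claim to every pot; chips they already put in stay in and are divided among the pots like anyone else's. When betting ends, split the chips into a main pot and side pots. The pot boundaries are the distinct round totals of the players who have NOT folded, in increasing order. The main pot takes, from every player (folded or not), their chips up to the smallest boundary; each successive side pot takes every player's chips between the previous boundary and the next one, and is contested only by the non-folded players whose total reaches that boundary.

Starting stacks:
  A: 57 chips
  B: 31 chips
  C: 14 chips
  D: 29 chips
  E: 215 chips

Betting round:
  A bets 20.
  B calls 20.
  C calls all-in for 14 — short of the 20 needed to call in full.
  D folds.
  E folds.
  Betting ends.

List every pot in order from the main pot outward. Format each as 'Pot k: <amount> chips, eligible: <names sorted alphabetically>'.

Pot 1: 42 chips, eligible: A, B, C
Pot 2: 12 chips, eligible: A, B

Derivation:
Contributions: A=20, B=20, C=14
Folded: D, E
Pot levels (distinct totals of non-folded players): 14, 20
Layer 1-14: 14 each from A, B, C = 14*3 = 42 chips; eligible A, B, C
Layer 15-20: 6 each from A, B = 6*2 = 12 chips; eligible A, B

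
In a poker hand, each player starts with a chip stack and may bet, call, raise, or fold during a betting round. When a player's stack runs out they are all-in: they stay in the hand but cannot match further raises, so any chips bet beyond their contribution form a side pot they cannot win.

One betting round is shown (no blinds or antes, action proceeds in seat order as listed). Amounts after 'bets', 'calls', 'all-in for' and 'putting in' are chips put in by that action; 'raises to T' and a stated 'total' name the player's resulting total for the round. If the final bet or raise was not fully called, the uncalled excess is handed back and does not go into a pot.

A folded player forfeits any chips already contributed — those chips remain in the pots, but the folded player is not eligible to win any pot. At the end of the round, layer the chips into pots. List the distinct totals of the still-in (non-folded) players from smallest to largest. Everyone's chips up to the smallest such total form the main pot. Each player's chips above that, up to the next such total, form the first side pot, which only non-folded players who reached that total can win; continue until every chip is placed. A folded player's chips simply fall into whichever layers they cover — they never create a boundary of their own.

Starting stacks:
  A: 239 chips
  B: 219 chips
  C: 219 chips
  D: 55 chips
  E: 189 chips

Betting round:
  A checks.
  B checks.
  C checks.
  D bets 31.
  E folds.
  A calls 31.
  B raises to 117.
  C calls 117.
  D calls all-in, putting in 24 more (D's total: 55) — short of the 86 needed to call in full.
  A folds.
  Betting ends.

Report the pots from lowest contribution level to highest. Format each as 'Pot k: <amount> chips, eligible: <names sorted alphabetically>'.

Pot 1: 196 chips, eligible: B, C, D
Pot 2: 124 chips, eligible: B, C

Derivation:
Contributions: A=31, B=117, C=117, D=55
Folded: A, E
Pot levels (distinct totals of non-folded players): 55, 117
Layer 1-55: A 31 + B 55 + C 55 + D 55 = 196 chips; eligible B, C, D
Layer 56-117: 62 each from B, C = 62*2 = 124 chips; eligible B, C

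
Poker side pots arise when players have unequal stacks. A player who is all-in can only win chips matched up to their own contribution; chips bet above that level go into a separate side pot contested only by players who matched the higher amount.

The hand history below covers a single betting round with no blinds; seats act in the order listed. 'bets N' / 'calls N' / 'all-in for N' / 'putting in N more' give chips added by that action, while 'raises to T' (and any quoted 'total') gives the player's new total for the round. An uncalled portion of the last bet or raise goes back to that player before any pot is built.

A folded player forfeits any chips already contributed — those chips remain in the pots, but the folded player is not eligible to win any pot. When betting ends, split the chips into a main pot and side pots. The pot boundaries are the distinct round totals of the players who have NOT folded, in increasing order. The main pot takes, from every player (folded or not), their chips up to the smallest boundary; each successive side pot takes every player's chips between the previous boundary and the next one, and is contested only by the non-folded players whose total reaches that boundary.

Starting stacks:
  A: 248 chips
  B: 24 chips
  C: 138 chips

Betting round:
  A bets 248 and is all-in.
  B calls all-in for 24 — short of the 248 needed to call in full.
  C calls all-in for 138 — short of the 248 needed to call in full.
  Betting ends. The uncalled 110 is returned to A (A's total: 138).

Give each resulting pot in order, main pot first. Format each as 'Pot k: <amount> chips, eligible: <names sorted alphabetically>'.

Contributions (after 110 returned to A): A=138, B=24, C=138
Pot levels (distinct totals of non-folded players): 24, 138
Layer 1-24: 24 each from A, B, C = 24*3 = 72 chips; eligible A, B, C
Layer 25-138: 114 each from A, C = 114*2 = 228 chips; eligible A, C

Pot 1: 72 chips, eligible: A, B, C
Pot 2: 228 chips, eligible: A, C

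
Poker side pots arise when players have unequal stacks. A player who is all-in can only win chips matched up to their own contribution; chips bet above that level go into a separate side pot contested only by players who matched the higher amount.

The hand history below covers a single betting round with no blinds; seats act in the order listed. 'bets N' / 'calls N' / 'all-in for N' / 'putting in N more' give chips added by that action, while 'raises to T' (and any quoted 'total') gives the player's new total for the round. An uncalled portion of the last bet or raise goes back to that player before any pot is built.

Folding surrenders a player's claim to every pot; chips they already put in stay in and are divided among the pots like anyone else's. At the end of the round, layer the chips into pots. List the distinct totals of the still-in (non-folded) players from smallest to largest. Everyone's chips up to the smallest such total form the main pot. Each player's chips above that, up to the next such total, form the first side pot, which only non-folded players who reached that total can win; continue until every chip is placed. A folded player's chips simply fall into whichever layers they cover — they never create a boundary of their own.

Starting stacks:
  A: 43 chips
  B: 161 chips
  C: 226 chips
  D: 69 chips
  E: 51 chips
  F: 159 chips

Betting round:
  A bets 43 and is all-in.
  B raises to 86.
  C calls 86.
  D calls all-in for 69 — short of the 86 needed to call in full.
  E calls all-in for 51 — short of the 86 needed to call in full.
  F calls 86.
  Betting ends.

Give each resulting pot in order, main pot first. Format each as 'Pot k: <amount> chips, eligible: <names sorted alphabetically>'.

Pot 1: 258 chips, eligible: A, B, C, D, E, F
Pot 2: 40 chips, eligible: B, C, D, E, F
Pot 3: 72 chips, eligible: B, C, D, F
Pot 4: 51 chips, eligible: B, C, F

Derivation:
Contributions: A=43, B=86, C=86, D=69, E=51, F=86
Pot levels (distinct totals of non-folded players): 43, 51, 69, 86
Layer 1-43: 43 each from A, B, C, D, E, F = 43*6 = 258 chips; eligible A, B, C, D, E, F
Layer 44-51: 8 each from B, C, D, E, F = 8*5 = 40 chips; eligible B, C, D, E, F
Layer 52-69: 18 each from B, C, D, F = 18*4 = 72 chips; eligible B, C, D, F
Layer 70-86: 17 each from B, C, F = 17*3 = 51 chips; eligible B, C, F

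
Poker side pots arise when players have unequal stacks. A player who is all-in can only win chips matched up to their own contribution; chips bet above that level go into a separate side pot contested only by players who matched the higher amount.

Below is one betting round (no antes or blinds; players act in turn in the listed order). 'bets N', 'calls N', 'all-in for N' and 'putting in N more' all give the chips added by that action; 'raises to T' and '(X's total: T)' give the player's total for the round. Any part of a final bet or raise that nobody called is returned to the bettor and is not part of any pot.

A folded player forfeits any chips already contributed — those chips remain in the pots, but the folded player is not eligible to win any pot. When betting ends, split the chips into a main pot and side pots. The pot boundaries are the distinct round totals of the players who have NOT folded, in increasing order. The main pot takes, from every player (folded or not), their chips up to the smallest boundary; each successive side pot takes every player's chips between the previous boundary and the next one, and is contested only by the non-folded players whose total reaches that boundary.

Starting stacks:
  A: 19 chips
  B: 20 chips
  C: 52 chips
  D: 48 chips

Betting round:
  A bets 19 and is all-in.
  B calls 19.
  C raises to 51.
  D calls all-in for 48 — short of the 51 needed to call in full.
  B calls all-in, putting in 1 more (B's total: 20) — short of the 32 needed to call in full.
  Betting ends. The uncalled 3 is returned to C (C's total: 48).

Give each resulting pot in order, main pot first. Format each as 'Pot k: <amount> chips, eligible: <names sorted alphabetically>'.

Contributions (after 3 returned to C): A=19, B=20, C=48, D=48
Pot levels (distinct totals of non-folded players): 19, 20, 48
Layer 1-19: 19 each from A, B, C, D = 19*4 = 76 chips; eligible A, B, C, D
Layer 20-20: 1 each from B, C, D = 1*3 = 3 chips; eligible B, C, D
Layer 21-48: 28 each from C, D = 28*2 = 56 chips; eligible C, D

Pot 1: 76 chips, eligible: A, B, C, D
Pot 2: 3 chips, eligible: B, C, D
Pot 3: 56 chips, eligible: C, D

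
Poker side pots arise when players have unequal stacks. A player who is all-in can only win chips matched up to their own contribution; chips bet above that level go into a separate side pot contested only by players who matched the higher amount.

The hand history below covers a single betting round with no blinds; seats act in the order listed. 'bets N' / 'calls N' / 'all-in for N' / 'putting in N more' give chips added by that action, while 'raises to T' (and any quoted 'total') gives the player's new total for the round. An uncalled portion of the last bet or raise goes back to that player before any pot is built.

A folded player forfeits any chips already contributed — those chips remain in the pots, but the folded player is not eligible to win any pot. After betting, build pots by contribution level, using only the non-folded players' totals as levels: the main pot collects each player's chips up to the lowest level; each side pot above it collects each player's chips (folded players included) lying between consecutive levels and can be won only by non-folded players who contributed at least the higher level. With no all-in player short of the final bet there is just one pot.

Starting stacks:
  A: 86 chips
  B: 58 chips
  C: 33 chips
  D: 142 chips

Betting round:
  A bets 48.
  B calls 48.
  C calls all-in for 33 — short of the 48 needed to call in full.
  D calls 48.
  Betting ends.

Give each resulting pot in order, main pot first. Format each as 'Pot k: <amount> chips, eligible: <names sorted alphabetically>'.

Contributions: A=48, B=48, C=33, D=48
Pot levels (distinct totals of non-folded players): 33, 48
Layer 1-33: 33 each from A, B, C, D = 33*4 = 132 chips; eligible A, B, C, D
Layer 34-48: 15 each from A, B, D = 15*3 = 45 chips; eligible A, B, D

Pot 1: 132 chips, eligible: A, B, C, D
Pot 2: 45 chips, eligible: A, B, D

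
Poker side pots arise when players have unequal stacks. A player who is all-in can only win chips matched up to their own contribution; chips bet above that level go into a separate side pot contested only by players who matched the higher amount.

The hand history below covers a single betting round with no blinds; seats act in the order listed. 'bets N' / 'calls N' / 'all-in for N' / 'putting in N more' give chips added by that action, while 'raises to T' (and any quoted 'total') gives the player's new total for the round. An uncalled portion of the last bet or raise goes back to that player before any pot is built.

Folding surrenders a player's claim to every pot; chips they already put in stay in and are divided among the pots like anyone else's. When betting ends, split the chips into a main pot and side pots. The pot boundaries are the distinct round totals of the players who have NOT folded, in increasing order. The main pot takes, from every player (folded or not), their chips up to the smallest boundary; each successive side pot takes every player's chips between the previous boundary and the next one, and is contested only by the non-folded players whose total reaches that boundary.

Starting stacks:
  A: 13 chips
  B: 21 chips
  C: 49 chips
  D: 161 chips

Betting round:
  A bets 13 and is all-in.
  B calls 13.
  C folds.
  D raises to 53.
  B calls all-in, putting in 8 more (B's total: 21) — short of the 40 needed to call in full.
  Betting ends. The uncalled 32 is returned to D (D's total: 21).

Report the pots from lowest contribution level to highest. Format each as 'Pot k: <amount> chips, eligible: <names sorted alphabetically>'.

Contributions (after 32 returned to D): A=13, B=21, D=21
Folded: C
Pot levels (distinct totals of non-folded players): 13, 21
Layer 1-13: 13 each from A, B, D = 13*3 = 39 chips; eligible A, B, D
Layer 14-21: 8 each from B, D = 8*2 = 16 chips; eligible B, D

Pot 1: 39 chips, eligible: A, B, D
Pot 2: 16 chips, eligible: B, D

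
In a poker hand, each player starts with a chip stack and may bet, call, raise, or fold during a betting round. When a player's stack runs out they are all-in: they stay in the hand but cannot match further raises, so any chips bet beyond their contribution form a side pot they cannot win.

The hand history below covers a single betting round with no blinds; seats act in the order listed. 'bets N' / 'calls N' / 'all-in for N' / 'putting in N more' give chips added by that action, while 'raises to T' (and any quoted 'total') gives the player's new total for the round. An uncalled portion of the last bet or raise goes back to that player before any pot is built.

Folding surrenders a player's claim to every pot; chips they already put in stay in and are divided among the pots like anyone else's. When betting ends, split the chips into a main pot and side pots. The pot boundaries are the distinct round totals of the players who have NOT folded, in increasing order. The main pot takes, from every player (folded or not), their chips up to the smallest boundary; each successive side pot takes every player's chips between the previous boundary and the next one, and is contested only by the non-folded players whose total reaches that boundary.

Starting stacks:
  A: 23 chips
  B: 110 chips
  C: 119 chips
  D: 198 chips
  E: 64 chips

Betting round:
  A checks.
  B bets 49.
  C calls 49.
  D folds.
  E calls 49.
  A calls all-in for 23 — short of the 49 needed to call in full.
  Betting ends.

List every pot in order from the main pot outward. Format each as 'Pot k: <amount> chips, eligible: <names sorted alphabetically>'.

Pot 1: 92 chips, eligible: A, B, C, E
Pot 2: 78 chips, eligible: B, C, E

Derivation:
Contributions: A=23, B=49, C=49, E=49
Folded: D
Pot levels (distinct totals of non-folded players): 23, 49
Layer 1-23: 23 each from A, B, C, E = 23*4 = 92 chips; eligible A, B, C, E
Layer 24-49: 26 each from B, C, E = 26*3 = 78 chips; eligible B, C, E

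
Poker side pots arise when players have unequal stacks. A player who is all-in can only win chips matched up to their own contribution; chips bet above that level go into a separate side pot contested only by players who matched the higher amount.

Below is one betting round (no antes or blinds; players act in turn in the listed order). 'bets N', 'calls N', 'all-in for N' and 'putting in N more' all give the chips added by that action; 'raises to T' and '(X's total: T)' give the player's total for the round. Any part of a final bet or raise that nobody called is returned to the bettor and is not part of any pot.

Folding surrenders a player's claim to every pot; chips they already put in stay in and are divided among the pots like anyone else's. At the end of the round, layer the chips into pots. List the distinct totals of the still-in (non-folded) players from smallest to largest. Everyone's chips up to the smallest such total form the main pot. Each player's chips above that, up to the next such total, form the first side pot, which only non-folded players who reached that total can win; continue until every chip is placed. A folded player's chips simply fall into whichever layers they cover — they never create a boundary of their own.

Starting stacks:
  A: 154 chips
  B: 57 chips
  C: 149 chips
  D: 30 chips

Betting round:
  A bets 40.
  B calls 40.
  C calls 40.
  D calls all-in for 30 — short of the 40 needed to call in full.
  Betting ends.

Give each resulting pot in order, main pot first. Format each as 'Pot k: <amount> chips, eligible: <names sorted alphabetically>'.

Contributions: A=40, B=40, C=40, D=30
Pot levels (distinct totals of non-folded players): 30, 40
Layer 1-30: 30 each from A, B, C, D = 30*4 = 120 chips; eligible A, B, C, D
Layer 31-40: 10 each from A, B, C = 10*3 = 30 chips; eligible A, B, C

Pot 1: 120 chips, eligible: A, B, C, D
Pot 2: 30 chips, eligible: A, B, C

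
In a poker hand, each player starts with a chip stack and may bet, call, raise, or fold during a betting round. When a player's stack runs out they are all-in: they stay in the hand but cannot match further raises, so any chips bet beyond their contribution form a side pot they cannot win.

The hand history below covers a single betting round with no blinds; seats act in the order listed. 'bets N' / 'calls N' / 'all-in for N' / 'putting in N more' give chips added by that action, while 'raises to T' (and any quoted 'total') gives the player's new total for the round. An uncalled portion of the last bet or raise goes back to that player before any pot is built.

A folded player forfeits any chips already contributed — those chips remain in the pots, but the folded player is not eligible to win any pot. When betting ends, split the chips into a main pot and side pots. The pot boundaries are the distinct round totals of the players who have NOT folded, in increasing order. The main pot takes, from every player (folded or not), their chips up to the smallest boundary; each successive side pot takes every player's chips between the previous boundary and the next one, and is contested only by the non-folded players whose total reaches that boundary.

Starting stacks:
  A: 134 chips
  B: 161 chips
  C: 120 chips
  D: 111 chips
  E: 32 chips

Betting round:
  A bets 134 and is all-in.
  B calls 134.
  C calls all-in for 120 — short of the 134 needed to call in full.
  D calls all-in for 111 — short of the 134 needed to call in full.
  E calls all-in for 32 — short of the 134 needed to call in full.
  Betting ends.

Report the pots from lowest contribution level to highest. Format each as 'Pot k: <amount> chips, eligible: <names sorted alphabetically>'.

Pot 1: 160 chips, eligible: A, B, C, D, E
Pot 2: 316 chips, eligible: A, B, C, D
Pot 3: 27 chips, eligible: A, B, C
Pot 4: 28 chips, eligible: A, B

Derivation:
Contributions: A=134, B=134, C=120, D=111, E=32
Pot levels (distinct totals of non-folded players): 32, 111, 120, 134
Layer 1-32: 32 each from A, B, C, D, E = 32*5 = 160 chips; eligible A, B, C, D, E
Layer 33-111: 79 each from A, B, C, D = 79*4 = 316 chips; eligible A, B, C, D
Layer 112-120: 9 each from A, B, C = 9*3 = 27 chips; eligible A, B, C
Layer 121-134: 14 each from A, B = 14*2 = 28 chips; eligible A, B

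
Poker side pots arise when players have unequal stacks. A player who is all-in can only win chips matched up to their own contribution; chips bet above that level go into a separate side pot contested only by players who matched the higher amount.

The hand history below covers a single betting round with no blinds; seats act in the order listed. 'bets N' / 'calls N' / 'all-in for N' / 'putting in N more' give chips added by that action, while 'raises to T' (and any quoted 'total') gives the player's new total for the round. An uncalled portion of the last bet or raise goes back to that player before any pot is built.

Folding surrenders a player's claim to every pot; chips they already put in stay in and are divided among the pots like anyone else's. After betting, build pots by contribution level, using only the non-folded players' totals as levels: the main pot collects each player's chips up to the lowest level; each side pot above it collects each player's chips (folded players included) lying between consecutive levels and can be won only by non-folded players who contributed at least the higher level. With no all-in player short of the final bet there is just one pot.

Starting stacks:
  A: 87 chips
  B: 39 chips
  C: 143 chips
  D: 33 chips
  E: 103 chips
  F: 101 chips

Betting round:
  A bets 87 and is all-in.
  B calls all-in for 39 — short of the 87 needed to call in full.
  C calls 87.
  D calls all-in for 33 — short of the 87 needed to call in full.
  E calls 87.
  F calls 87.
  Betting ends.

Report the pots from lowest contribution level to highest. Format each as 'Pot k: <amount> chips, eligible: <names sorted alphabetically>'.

Contributions: A=87, B=39, C=87, D=33, E=87, F=87
Pot levels (distinct totals of non-folded players): 33, 39, 87
Layer 1-33: 33 each from A, B, C, D, E, F = 33*6 = 198 chips; eligible A, B, C, D, E, F
Layer 34-39: 6 each from A, B, C, E, F = 6*5 = 30 chips; eligible A, B, C, E, F
Layer 40-87: 48 each from A, C, E, F = 48*4 = 192 chips; eligible A, C, E, F

Pot 1: 198 chips, eligible: A, B, C, D, E, F
Pot 2: 30 chips, eligible: A, B, C, E, F
Pot 3: 192 chips, eligible: A, C, E, F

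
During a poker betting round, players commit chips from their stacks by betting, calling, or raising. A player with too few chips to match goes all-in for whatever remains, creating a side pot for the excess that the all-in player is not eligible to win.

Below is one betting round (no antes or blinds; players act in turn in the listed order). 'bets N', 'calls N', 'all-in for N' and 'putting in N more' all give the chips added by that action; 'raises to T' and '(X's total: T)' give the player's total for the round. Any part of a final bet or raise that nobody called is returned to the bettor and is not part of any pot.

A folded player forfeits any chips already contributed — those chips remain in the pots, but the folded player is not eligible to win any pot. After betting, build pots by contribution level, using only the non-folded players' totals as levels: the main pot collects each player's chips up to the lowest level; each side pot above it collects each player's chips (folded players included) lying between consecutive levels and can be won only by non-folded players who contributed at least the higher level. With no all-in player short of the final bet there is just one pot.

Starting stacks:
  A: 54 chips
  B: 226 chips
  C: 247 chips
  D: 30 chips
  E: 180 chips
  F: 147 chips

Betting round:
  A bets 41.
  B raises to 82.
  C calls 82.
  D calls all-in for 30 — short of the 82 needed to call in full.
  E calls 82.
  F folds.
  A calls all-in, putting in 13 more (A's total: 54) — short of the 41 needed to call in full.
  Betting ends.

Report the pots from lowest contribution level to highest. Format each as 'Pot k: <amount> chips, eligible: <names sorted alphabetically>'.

Pot 1: 150 chips, eligible: A, B, C, D, E
Pot 2: 96 chips, eligible: A, B, C, E
Pot 3: 84 chips, eligible: B, C, E

Derivation:
Contributions: A=54, B=82, C=82, D=30, E=82
Folded: F
Pot levels (distinct totals of non-folded players): 30, 54, 82
Layer 1-30: 30 each from A, B, C, D, E = 30*5 = 150 chips; eligible A, B, C, D, E
Layer 31-54: 24 each from A, B, C, E = 24*4 = 96 chips; eligible A, B, C, E
Layer 55-82: 28 each from B, C, E = 28*3 = 84 chips; eligible B, C, E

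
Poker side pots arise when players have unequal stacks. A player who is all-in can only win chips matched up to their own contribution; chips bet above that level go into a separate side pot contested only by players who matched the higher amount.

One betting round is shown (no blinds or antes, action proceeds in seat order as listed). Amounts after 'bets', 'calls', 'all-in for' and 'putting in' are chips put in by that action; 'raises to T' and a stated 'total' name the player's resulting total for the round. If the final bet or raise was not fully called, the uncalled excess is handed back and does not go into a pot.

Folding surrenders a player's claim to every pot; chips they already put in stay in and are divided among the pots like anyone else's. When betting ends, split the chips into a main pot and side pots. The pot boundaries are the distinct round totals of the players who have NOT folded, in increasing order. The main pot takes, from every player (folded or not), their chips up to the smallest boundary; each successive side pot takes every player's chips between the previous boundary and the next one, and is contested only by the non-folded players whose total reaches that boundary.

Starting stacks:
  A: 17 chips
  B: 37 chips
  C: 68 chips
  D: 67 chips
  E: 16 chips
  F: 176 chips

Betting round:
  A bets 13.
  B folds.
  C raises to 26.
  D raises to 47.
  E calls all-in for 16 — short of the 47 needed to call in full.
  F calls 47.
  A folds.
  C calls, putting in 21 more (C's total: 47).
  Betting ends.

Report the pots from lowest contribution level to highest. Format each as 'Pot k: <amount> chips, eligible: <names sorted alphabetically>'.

Contributions: A=13, C=47, D=47, E=16, F=47
Folded: A, B
Pot levels (distinct totals of non-folded players): 16, 47
Layer 1-16: A 13 + C 16 + D 16 + E 16 + F 16 = 77 chips; eligible C, D, E, F
Layer 17-47: 31 each from C, D, F = 31*3 = 93 chips; eligible C, D, F

Pot 1: 77 chips, eligible: C, D, E, F
Pot 2: 93 chips, eligible: C, D, F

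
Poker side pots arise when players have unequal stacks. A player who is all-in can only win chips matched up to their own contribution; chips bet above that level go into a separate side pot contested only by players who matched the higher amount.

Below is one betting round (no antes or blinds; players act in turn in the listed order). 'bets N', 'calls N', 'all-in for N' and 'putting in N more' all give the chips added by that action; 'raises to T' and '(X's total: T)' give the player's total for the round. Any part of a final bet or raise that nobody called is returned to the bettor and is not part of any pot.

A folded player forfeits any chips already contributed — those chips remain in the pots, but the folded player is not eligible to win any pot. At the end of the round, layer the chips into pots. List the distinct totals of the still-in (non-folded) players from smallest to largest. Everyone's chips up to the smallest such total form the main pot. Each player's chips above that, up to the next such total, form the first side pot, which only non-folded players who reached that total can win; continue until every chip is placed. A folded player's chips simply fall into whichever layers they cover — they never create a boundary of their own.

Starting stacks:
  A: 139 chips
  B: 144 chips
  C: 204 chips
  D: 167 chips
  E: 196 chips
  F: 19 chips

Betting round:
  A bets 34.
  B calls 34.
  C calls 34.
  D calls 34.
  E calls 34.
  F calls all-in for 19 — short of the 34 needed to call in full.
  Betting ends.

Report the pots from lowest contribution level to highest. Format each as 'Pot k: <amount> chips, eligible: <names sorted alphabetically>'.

Pot 1: 114 chips, eligible: A, B, C, D, E, F
Pot 2: 75 chips, eligible: A, B, C, D, E

Derivation:
Contributions: A=34, B=34, C=34, D=34, E=34, F=19
Pot levels (distinct totals of non-folded players): 19, 34
Layer 1-19: 19 each from A, B, C, D, E, F = 19*6 = 114 chips; eligible A, B, C, D, E, F
Layer 20-34: 15 each from A, B, C, D, E = 15*5 = 75 chips; eligible A, B, C, D, E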